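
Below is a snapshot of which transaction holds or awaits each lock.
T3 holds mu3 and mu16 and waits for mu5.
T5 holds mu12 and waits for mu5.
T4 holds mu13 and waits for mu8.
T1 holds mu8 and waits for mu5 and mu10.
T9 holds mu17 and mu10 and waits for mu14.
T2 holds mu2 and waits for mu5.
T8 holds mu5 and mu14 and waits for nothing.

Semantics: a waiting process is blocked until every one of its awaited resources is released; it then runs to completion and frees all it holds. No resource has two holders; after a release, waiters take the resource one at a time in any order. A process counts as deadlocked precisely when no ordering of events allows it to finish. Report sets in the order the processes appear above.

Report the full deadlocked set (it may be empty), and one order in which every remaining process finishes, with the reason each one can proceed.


Nothing here is deadlocked.
Key observation: all waits point, directly or indirectly, at processes that can finish, so nothing is permanently blocked.
The rest can finish in the order T8, T9, T1, T5, T4, T2, T3.
Walking it through:
  T8 waits on nothing -> runs at once and releases mu5 and mu14
  run T9 (all its waits — mu14 — are resolved); releases mu17 and mu10
  run T1 (all its waits — mu5 and mu10 — are resolved); releases mu8
  run T5 (all its waits — mu5 — are resolved); releases mu12
  run T4 (all its waits — mu8 — are resolved); releases mu13
  run T2 (all its waits — mu5 — are resolved); releases mu2
  run T3 (all its waits — mu5 — are resolved); releases mu3 and mu16


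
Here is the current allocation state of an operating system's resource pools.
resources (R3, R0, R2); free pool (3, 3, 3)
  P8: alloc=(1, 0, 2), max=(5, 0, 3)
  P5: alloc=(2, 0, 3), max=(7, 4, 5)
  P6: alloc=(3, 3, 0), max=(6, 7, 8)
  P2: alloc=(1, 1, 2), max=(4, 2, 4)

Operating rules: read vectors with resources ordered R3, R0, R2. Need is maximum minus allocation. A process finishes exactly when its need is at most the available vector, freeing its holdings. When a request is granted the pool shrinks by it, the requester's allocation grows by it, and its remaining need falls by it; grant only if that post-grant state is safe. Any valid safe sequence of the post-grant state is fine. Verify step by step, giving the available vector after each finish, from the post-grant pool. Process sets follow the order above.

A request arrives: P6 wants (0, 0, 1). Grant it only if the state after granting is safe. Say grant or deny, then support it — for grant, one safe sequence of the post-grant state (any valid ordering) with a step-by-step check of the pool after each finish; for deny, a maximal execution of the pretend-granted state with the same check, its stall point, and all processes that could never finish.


GRANT. The post-grant state is safe; one safe sequence: P2, P8, P5, P6.
Key observation: the grant leaves (3, 3, 2) free — enough for P2, whose release restarts the cascade.
Verifying the post-grant state step by step:
  pool = (3, 3, 2)
  P2: need (3, 1, 2) fits (3, 3, 2); releases (1, 1, 2), pool now (4, 4, 4)
  P8: need (4, 0, 1) fits (4, 4, 4); releases (1, 0, 2), pool now (5, 4, 6)
  P5: need (5, 4, 2) fits (5, 4, 6); releases (2, 0, 3), pool now (7, 4, 9)
  P6: need (3, 4, 7) fits (7, 4, 9); releases (3, 3, 1), pool now (10, 7, 10)


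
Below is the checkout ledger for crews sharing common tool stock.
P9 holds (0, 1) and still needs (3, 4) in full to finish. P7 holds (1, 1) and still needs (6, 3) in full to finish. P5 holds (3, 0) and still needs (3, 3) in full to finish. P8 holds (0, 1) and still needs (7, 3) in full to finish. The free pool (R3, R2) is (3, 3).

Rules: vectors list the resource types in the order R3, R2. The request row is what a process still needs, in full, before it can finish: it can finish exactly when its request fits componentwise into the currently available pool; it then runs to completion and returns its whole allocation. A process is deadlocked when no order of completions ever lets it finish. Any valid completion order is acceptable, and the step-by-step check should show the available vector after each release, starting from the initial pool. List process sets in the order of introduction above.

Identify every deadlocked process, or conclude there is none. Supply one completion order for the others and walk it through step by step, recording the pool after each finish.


Nothing here is deadlocked.
Key observation: no deadlock: P5 fits now, and the freed resources carry the rest through.
The rest can finish in the order P5, P7, P9, P8. Check, step by step:
  pool = (3, 3)
  run P5 (needs (3, 3), free (3, 3)); after release of (3, 0) the pool is (6, 3)
  run P7 (needs (6, 3), free (6, 3)); after release of (1, 1) the pool is (7, 4)
  run P9 (needs (3, 4), free (7, 4)); after release of (0, 1) the pool is (7, 5)
  run P8 (needs (7, 3), free (7, 5)); after release of (0, 1) the pool is (7, 6)


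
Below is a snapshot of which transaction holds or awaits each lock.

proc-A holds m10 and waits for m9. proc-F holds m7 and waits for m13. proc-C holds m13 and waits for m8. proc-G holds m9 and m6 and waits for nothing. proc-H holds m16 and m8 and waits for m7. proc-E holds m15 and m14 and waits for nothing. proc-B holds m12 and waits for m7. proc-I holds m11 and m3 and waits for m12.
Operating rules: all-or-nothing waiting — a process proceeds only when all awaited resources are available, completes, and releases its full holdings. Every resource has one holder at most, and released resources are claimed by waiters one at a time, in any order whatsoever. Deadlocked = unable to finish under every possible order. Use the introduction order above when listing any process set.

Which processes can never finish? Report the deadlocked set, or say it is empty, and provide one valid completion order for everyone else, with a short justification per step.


The deadlocked set is proc-F, proc-C, proc-H, proc-B and proc-I.
Key observation: the loop proc-F -> proc-C -> proc-H -> proc-F blocks itself forever; proc-B and proc-I wait into the deadlock from upstream.
The rest can finish in the order proc-E, proc-G, proc-A.
Walking it through:
  proc-E waits on nothing -> runs at once and releases m15 and m14
  proc-G waits on nothing -> runs at once and releases m9 and m6
  proc-A waits on m9 — all released -> runs and releases m10


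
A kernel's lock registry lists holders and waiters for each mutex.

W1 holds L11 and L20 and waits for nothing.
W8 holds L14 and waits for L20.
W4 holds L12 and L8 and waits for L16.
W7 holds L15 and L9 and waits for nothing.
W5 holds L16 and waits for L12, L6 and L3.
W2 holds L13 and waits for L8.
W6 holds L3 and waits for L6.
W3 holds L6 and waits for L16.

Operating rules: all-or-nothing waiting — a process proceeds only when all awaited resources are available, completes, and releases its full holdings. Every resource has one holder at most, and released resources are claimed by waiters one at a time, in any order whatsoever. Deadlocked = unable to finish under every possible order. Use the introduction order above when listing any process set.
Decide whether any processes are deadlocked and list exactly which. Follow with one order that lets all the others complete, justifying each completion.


The deadlocked set is W4, W5, W2, W6 and W3.
Key observation: the loop W4 -> W5 -> W4 blocks itself forever; W6 and W3 are caught in further circular waits and W2 waits into the deadlock from upstream.
A valid finishing order for the others: W1, W8, W7.
Walking it through:
  run W1 (it waits on nothing); releases L11 and L20
  W8: everything it awaited (L20) is free; runs, freeing L14
  run W7 (it waits on nothing); releases L15 and L9


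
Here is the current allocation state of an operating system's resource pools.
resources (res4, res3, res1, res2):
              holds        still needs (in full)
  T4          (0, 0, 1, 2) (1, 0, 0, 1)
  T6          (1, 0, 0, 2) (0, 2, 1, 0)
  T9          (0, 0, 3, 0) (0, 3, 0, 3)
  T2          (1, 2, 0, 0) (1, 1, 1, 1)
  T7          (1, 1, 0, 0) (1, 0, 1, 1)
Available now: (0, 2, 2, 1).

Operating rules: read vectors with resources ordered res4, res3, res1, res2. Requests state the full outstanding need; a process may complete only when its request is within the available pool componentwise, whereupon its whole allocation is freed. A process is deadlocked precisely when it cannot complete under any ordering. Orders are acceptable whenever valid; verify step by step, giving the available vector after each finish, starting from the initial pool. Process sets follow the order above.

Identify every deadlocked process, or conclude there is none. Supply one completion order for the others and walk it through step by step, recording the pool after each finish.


No process is deadlocked.
Key observation: beginning at T6, releases accumulate fast enough that every process eventually fits.
The rest can finish in the order T6, T7, T9, T2, T4. Step-by-step check:
  pool = (0, 2, 2, 1)
  T6 needs (0, 2, 1, 0) <= (0, 2, 2, 1) -> finishes; pool += (1, 0, 0, 2) = (1, 2, 2, 3)
  T7 needs (1, 0, 1, 1) <= (1, 2, 2, 3) -> finishes; pool += (1, 1, 0, 0) = (2, 3, 2, 3)
  T9 needs (0, 3, 0, 3) <= (2, 3, 2, 3) -> finishes; pool += (0, 0, 3, 0) = (2, 3, 5, 3)
  T2 needs (1, 1, 1, 1) <= (2, 3, 5, 3) -> finishes; pool += (1, 2, 0, 0) = (3, 5, 5, 3)
  T4 needs (1, 0, 0, 1) <= (3, 5, 5, 3) -> finishes; pool += (0, 0, 1, 2) = (3, 5, 6, 5)


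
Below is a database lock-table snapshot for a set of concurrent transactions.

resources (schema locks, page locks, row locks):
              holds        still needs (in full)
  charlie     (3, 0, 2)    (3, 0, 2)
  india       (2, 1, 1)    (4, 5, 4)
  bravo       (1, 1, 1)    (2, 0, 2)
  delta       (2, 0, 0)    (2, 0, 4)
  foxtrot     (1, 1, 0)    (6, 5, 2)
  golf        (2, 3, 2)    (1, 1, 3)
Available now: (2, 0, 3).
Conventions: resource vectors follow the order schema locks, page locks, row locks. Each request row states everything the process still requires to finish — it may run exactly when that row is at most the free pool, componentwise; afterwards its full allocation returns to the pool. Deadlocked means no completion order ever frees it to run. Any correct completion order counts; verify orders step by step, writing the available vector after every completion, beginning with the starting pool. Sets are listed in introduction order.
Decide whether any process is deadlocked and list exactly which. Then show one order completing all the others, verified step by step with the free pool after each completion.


Deadlocked set: india and foxtrot.
Key observation: even finishing bravo, delta, charlie, golf leaves just (10, 4, 8) free — too little page locks for any of the remaining processes.
One completion order for the rest: bravo, delta, charlie, golf. Verifying each step:
  pool = (2, 0, 3)
  run bravo (needs (2, 0, 2), free (2, 0, 3)); after release of (1, 1, 1) the pool is (3, 1, 4)
  run delta (needs (2, 0, 4), free (3, 1, 4)); after release of (2, 0, 0) the pool is (5, 1, 4)
  run charlie (needs (3, 0, 2), free (5, 1, 4)); after release of (3, 0, 2) the pool is (8, 1, 6)
  run golf (needs (1, 1, 3), free (8, 1, 6)); after release of (2, 3, 2) the pool is (10, 4, 8)
The stuck group stays short no matter what:
  india cannot run: need (4, 5, 4) vs free (10, 4, 8) (insufficient page locks)
  foxtrot cannot run: need (6, 5, 2) vs free (10, 4, 8) (insufficient page locks)


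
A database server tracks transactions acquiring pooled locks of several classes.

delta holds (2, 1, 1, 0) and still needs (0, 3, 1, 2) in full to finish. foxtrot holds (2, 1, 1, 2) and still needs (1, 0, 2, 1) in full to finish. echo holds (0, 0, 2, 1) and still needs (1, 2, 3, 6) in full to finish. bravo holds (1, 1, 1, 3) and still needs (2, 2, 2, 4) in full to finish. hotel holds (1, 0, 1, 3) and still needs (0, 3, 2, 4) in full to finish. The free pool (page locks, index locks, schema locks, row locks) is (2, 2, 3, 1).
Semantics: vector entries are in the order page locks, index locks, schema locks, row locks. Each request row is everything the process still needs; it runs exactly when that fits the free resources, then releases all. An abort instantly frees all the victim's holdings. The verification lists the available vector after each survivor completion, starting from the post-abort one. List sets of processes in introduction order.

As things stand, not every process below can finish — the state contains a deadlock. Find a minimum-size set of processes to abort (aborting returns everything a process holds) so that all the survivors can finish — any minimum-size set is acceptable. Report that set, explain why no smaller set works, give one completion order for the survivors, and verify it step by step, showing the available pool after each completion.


Abort echo.
Key observation: hotel could never have finished before the abort; with (0, 0, 2, 1) returned by echo, it fits at step 2.
Minimality: the empty abort set fails — the state is deadlocked as it stands.
The survivors complete as foxtrot, hotel, delta, bravo. Verifying each step (starting from the post-abort pool):
  pool = (2, 2, 5, 2)
  foxtrot: need (1, 0, 2, 1) fits (2, 2, 5, 2); releases (2, 1, 1, 2), pool now (4, 3, 6, 4)
  hotel: need (0, 3, 2, 4) fits (4, 3, 6, 4); releases (1, 0, 1, 3), pool now (5, 3, 7, 7)
  delta: need (0, 3, 1, 2) fits (5, 3, 7, 7); releases (2, 1, 1, 0), pool now (7, 4, 8, 7)
  bravo: need (2, 2, 2, 4) fits (7, 4, 8, 7); releases (1, 1, 1, 3), pool now (8, 5, 9, 10)


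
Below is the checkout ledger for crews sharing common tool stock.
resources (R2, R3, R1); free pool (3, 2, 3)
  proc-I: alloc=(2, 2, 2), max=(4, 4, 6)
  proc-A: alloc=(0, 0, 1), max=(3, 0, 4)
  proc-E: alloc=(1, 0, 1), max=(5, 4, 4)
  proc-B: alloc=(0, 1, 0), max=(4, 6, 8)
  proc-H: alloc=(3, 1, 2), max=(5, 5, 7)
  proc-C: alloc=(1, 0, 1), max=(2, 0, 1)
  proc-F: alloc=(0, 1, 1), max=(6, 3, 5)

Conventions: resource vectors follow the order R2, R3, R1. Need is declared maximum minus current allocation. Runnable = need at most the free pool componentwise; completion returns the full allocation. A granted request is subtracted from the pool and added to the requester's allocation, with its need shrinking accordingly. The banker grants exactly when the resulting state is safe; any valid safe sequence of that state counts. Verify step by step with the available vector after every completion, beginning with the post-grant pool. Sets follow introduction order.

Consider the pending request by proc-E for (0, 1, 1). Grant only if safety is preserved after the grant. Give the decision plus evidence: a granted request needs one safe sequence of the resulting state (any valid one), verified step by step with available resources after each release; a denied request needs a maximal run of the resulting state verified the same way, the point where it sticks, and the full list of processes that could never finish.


DENY. Granting would leave the state unsafe.
Key observation: after proc-C, proc-A complete, (4, 1, 4) is the best the pool ever gets, yet each leftover process wants more R3.
Pretend the grant happened; the run proc-C, proc-A goes as far as possible. Walking it through:
  pool = (3, 1, 2)
  proc-C: need (1, 0, 0) fits (3, 1, 2); releases (1, 0, 1), pool now (4, 1, 3)
  proc-A: need (3, 0, 3) fits (4, 1, 3); releases (0, 0, 1), pool now (4, 1, 4)
  proc-I cannot run: need (2, 2, 4) vs free (4, 1, 4) (insufficient R3)
  proc-E cannot run: need (4, 3, 2) vs free (4, 1, 4) (insufficient R3)
  proc-B cannot run: need (4, 5, 8) vs free (4, 1, 4) (insufficient R3 and R1)
  proc-H cannot run: need (2, 4, 5) vs free (4, 1, 4) (insufficient R3 and R1)
  proc-F cannot run: need (6, 2, 4) vs free (4, 1, 4) (insufficient R2 and R3)
Had the request been granted, proc-I, proc-E, proc-B, proc-H and proc-F could never finish.


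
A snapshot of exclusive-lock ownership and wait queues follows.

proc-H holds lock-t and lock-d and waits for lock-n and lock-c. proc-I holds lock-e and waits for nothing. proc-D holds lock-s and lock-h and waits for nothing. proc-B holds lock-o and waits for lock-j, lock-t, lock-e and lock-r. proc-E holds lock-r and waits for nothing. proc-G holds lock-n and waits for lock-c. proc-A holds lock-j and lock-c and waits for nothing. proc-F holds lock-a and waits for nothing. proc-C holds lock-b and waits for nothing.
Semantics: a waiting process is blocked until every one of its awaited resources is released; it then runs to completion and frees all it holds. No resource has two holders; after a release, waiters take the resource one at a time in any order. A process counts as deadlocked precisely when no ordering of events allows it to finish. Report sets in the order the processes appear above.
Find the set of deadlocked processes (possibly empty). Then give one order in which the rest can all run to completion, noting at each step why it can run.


The deadlocked set is empty.
Key observation: the wait relation is loop-free; peeling off processes with no waits unwinds the whole state.
A valid finishing order for the others: proc-A, proc-G, proc-I, proc-D, proc-F, proc-E, proc-H, proc-C, proc-B.
Walking it through:
  proc-A waits on nothing -> runs at once and releases lock-j and lock-c
  proc-G: everything it awaited (lock-c) is free; runs, freeing lock-n
  proc-I waits on nothing -> runs at once and releases lock-e
  proc-D waits on nothing -> runs at once and releases lock-s and lock-h
  proc-F waits on nothing -> runs at once and releases lock-a
  proc-E waits on nothing -> runs at once and releases lock-r
  proc-H: everything it awaited (lock-n and lock-c) is free; runs, freeing lock-t and lock-d
  proc-C waits on nothing -> runs at once and releases lock-b
  proc-B: everything it awaited (lock-j, lock-t, lock-e and lock-r) is free; runs, freeing lock-o


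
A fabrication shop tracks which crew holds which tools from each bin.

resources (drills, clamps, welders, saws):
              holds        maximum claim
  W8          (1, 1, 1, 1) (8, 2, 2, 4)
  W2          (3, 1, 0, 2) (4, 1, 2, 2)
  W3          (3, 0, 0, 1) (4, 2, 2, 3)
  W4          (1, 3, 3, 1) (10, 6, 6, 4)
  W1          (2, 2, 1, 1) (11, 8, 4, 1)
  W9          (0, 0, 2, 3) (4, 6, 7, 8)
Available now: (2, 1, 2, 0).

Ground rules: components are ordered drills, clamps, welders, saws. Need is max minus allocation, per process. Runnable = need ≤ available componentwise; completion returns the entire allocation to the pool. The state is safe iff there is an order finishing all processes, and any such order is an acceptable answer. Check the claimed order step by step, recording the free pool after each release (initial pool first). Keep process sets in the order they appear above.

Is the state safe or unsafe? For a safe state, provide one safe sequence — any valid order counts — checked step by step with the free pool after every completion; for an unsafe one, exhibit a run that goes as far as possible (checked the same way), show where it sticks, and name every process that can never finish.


The state is SAFE; one workable sequence: W2, W3, W8, W4, W1, W9.
Key observation: the order's first zero-slack moment is W2 ((1, 0, 2, 0) needed, (2, 1, 2, 0) free — a requested resource with nothing to spare).
Walking it through:
  pool = (2, 1, 2, 0)
  W2: need (1, 0, 2, 0) fits (2, 1, 2, 0); releases (3, 1, 0, 2), pool now (5, 2, 2, 2)
  W3: need (1, 2, 2, 2) fits (5, 2, 2, 2); releases (3, 0, 0, 1), pool now (8, 2, 2, 3)
  W8: need (7, 1, 1, 3) fits (8, 2, 2, 3); releases (1, 1, 1, 1), pool now (9, 3, 3, 4)
  W4: need (9, 3, 3, 3) fits (9, 3, 3, 4); releases (1, 3, 3, 1), pool now (10, 6, 6, 5)
  W1: need (9, 6, 3, 0) fits (10, 6, 6, 5); releases (2, 2, 1, 1), pool now (12, 8, 7, 6)
  W9: need (4, 6, 5, 5) fits (12, 8, 7, 6); releases (0, 0, 2, 3), pool now (12, 8, 9, 9)


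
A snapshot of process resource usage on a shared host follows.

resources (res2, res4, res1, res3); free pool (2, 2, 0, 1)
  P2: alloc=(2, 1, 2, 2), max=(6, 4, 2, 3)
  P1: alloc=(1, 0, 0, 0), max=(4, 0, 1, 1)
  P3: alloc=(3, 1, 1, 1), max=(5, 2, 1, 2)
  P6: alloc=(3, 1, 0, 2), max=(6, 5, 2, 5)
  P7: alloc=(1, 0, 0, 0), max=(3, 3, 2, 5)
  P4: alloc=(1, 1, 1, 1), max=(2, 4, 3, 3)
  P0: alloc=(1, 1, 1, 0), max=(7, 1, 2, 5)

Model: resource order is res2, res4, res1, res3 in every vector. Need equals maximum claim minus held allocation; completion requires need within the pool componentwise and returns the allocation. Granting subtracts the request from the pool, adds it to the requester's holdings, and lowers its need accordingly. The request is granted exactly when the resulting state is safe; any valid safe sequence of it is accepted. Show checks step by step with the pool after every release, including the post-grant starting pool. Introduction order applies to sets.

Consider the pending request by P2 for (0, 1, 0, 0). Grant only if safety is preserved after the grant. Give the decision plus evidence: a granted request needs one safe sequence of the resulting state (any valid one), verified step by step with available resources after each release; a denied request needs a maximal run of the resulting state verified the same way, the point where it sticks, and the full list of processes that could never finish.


GRANT: granting preserves safety; a valid post-grant sequence is P3, P2, P6, P4, P7, P1, P0.
Key observation: granting shrinks the pool to (2, 1, 0, 1), yet P3 still fits and the chain goes through.
Verifying the post-grant state step by step:
  pool = (2, 1, 0, 1)
  P3 needs (2, 1, 0, 1) <= (2, 1, 0, 1) -> finishes; pool += (3, 1, 1, 1) = (5, 2, 1, 2)
  P2 needs (4, 2, 0, 1) <= (5, 2, 1, 2) -> finishes; pool += (2, 2, 2, 2) = (7, 4, 3, 4)
  P6 needs (3, 4, 2, 3) <= (7, 4, 3, 4) -> finishes; pool += (3, 1, 0, 2) = (10, 5, 3, 6)
  P4 needs (1, 3, 2, 2) <= (10, 5, 3, 6) -> finishes; pool += (1, 1, 1, 1) = (11, 6, 4, 7)
  P7 needs (2, 3, 2, 5) <= (11, 6, 4, 7) -> finishes; pool += (1, 0, 0, 0) = (12, 6, 4, 7)
  P1 needs (3, 0, 1, 1) <= (12, 6, 4, 7) -> finishes; pool += (1, 0, 0, 0) = (13, 6, 4, 7)
  P0 needs (6, 0, 1, 5) <= (13, 6, 4, 7) -> finishes; pool += (1, 1, 1, 0) = (14, 7, 5, 7)


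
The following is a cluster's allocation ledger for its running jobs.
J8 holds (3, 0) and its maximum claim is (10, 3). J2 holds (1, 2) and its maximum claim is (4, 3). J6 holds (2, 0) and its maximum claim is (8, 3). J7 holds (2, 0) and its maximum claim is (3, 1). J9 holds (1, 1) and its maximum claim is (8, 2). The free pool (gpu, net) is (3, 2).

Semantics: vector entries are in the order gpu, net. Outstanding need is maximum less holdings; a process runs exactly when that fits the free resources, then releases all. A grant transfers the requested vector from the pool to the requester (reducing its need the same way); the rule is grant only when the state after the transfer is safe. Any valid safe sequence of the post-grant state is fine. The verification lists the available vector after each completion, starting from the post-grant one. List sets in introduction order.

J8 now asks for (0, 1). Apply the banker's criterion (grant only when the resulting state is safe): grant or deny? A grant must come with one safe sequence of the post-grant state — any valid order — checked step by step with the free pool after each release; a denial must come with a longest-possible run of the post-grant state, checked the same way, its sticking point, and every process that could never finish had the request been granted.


GRANT — the state after the grant stays safe, e.g. via J7, J2, J6, J8, J9.
Key observation: (3, 1) free after granting still covers J7 first, and each release covers the next.
Check on the post-grant state, step by step:
  pool = (3, 1)
  J7: need (1, 1) fits (3, 1); releases (2, 0), pool now (5, 1)
  J2: need (3, 1) fits (5, 1); releases (1, 2), pool now (6, 3)
  J6: need (6, 3) fits (6, 3); releases (2, 0), pool now (8, 3)
  J8: need (7, 2) fits (8, 3); releases (3, 1), pool now (11, 4)
  J9: need (7, 1) fits (11, 4); releases (1, 1), pool now (12, 5)


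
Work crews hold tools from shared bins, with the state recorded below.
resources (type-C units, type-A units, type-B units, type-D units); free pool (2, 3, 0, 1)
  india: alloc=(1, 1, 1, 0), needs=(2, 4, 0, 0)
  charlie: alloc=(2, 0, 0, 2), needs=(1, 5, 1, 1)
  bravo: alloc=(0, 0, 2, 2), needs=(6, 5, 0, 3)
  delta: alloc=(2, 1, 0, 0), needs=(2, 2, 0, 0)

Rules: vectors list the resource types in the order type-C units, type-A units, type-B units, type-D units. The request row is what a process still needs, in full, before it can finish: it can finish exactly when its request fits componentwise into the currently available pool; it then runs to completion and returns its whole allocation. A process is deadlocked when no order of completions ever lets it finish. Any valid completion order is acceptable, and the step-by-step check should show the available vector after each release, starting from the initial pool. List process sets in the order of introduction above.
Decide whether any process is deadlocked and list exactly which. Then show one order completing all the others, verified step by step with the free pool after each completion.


Nothing here is deadlocked.
Key observation: there is always a runnable process — delta first — so the state unwinds completely.
The rest can finish in the order delta, india, charlie, bravo. Check, step by step:
  pool = (2, 3, 0, 1)
  run delta (needs (2, 2, 0, 0), free (2, 3, 0, 1)); after release of (2, 1, 0, 0) the pool is (4, 4, 0, 1)
  run india (needs (2, 4, 0, 0), free (4, 4, 0, 1)); after release of (1, 1, 1, 0) the pool is (5, 5, 1, 1)
  run charlie (needs (1, 5, 1, 1), free (5, 5, 1, 1)); after release of (2, 0, 0, 2) the pool is (7, 5, 1, 3)
  run bravo (needs (6, 5, 0, 3), free (7, 5, 1, 3)); after release of (0, 0, 2, 2) the pool is (7, 5, 3, 5)


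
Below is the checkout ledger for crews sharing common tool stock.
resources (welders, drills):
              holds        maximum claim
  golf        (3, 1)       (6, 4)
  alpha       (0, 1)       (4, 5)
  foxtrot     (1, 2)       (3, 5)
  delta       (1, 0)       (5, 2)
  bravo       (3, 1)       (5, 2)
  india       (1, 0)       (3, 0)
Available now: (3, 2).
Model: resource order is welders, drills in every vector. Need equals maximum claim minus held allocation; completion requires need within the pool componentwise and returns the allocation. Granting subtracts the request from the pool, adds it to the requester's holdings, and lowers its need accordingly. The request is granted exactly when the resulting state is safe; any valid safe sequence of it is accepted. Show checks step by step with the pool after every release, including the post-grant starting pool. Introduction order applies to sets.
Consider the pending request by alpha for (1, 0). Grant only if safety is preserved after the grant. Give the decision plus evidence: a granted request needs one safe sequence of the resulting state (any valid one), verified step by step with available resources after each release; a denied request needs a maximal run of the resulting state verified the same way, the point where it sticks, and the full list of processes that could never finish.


GRANT — the state after the grant stays safe, e.g. via bravo, foxtrot, golf, alpha, india, delta.
Key observation: the grant leaves (2, 2) free — enough for bravo, whose release restarts the cascade.
Verifying the post-grant state step by step:
  pool = (2, 2)
  bravo needs (2, 1) <= (2, 2) -> finishes; pool += (3, 1) = (5, 3)
  foxtrot needs (2, 3) <= (5, 3) -> finishes; pool += (1, 2) = (6, 5)
  golf needs (3, 3) <= (6, 5) -> finishes; pool += (3, 1) = (9, 6)
  alpha needs (3, 4) <= (9, 6) -> finishes; pool += (1, 1) = (10, 7)
  india needs (2, 0) <= (10, 7) -> finishes; pool += (1, 0) = (11, 7)
  delta needs (4, 2) <= (11, 7) -> finishes; pool += (1, 0) = (12, 7)


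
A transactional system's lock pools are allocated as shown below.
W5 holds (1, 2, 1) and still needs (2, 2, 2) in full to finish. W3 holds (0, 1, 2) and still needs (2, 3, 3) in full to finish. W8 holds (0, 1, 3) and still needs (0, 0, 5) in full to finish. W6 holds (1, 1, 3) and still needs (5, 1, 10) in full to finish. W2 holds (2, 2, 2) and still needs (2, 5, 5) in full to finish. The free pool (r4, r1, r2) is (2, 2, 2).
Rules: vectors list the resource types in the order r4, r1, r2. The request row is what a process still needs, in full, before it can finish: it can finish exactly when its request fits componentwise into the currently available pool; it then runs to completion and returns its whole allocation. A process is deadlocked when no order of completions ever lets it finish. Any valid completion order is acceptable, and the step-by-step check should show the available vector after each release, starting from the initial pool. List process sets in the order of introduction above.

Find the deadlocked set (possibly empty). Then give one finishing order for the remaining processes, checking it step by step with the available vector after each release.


No process is deadlocked.
Key observation: no deadlock: W5 fits now, and the freed resources carry the rest through.
The rest can finish in the order W5, W3, W2, W8, W6. Check, step by step:
  pool = (2, 2, 2)
  run W5 (needs (2, 2, 2), free (2, 2, 2)); after release of (1, 2, 1) the pool is (3, 4, 3)
  run W3 (needs (2, 3, 3), free (3, 4, 3)); after release of (0, 1, 2) the pool is (3, 5, 5)
  run W2 (needs (2, 5, 5), free (3, 5, 5)); after release of (2, 2, 2) the pool is (5, 7, 7)
  run W8 (needs (0, 0, 5), free (5, 7, 7)); after release of (0, 1, 3) the pool is (5, 8, 10)
  run W6 (needs (5, 1, 10), free (5, 8, 10)); after release of (1, 1, 3) the pool is (6, 9, 13)


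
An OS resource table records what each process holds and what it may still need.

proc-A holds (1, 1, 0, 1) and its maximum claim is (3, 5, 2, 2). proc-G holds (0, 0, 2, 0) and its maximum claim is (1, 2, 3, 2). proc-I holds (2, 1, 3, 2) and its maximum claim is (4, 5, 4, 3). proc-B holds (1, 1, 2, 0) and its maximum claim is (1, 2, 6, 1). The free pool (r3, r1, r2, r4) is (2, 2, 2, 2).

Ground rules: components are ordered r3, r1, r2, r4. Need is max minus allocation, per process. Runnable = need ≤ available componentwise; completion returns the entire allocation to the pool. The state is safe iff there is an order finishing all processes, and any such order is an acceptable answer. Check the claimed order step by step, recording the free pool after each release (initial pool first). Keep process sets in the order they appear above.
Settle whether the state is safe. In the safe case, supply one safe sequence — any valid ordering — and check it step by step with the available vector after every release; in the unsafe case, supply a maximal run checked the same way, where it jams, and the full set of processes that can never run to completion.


UNSAFE.
Key observation: even finishing proc-G, proc-B leaves just (3, 3, 6, 2) free — too little r1 for any of the remaining processes.
A maximal execution: proc-G, proc-B — then nothing else fits. Step-by-step check:
  pool = (2, 2, 2, 2)
  proc-G needs (1, 2, 1, 2) <= (2, 2, 2, 2) -> finishes; pool += (0, 0, 2, 0) = (2, 2, 4, 2)
  proc-B needs (0, 1, 4, 1) <= (2, 2, 4, 2) -> finishes; pool += (1, 1, 2, 0) = (3, 3, 6, 2)
  proc-A still needs (2, 4, 2, 1) but only (3, 3, 6, 2) is free — short on r1
  proc-I still needs (2, 4, 1, 1) but only (3, 3, 6, 2) is free — short on r1
Never able to finish: proc-A and proc-I.


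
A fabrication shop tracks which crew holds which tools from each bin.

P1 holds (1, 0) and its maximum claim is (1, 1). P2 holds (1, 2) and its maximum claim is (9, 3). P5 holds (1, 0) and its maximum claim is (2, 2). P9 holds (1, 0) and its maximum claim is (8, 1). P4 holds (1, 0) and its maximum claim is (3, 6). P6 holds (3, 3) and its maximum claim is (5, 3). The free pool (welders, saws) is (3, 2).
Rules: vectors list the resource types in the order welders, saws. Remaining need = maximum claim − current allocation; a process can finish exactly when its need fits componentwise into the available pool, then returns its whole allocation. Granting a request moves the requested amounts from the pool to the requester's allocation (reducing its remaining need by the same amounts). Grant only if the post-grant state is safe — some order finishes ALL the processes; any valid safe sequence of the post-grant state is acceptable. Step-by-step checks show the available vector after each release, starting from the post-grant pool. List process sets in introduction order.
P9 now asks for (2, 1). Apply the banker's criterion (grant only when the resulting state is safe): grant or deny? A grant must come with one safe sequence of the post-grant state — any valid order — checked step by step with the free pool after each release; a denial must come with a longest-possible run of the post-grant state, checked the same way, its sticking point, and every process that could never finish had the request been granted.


GRANT. The post-grant state is safe; one safe sequence: P1, P6, P9, P2, P4, P5.
Key observation: the grant leaves (1, 1) free — enough for P1, whose release restarts the cascade.
Step-by-step check of the post-grant state:
  pool = (1, 1)
  P1: need (0, 1) fits (1, 1); releases (1, 0), pool now (2, 1)
  P6: need (2, 0) fits (2, 1); releases (3, 3), pool now (5, 4)
  P9: need (5, 0) fits (5, 4); releases (3, 1), pool now (8, 5)
  P2: need (8, 1) fits (8, 5); releases (1, 2), pool now (9, 7)
  P4: need (2, 6) fits (9, 7); releases (1, 0), pool now (10, 7)
  P5: need (1, 2) fits (10, 7); releases (1, 0), pool now (11, 7)


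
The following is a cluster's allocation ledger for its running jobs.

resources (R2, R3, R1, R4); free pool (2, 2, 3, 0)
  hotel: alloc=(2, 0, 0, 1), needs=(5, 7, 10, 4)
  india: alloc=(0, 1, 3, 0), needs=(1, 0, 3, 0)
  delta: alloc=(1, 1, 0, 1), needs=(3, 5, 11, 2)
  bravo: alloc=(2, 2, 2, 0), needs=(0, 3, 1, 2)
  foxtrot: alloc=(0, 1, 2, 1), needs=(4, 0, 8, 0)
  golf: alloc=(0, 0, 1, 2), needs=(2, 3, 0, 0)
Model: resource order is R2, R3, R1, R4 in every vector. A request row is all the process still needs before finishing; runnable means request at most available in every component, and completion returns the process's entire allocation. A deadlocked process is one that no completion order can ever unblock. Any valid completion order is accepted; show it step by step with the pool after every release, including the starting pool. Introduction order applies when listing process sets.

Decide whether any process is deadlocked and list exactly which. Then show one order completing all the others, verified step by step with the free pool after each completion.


No process is deadlocked.
Key observation: there is always a runnable process — india first — so the state unwinds completely.
A valid finishing order for the others: india, golf, bravo, foxtrot, delta, hotel. Check, step by step:
  pool = (2, 2, 3, 0)
  india needs (1, 0, 3, 0) <= (2, 2, 3, 0) -> finishes; pool += (0, 1, 3, 0) = (2, 3, 6, 0)
  golf needs (2, 3, 0, 0) <= (2, 3, 6, 0) -> finishes; pool += (0, 0, 1, 2) = (2, 3, 7, 2)
  bravo needs (0, 3, 1, 2) <= (2, 3, 7, 2) -> finishes; pool += (2, 2, 2, 0) = (4, 5, 9, 2)
  foxtrot needs (4, 0, 8, 0) <= (4, 5, 9, 2) -> finishes; pool += (0, 1, 2, 1) = (4, 6, 11, 3)
  delta needs (3, 5, 11, 2) <= (4, 6, 11, 3) -> finishes; pool += (1, 1, 0, 1) = (5, 7, 11, 4)
  hotel needs (5, 7, 10, 4) <= (5, 7, 11, 4) -> finishes; pool += (2, 0, 0, 1) = (7, 7, 11, 5)


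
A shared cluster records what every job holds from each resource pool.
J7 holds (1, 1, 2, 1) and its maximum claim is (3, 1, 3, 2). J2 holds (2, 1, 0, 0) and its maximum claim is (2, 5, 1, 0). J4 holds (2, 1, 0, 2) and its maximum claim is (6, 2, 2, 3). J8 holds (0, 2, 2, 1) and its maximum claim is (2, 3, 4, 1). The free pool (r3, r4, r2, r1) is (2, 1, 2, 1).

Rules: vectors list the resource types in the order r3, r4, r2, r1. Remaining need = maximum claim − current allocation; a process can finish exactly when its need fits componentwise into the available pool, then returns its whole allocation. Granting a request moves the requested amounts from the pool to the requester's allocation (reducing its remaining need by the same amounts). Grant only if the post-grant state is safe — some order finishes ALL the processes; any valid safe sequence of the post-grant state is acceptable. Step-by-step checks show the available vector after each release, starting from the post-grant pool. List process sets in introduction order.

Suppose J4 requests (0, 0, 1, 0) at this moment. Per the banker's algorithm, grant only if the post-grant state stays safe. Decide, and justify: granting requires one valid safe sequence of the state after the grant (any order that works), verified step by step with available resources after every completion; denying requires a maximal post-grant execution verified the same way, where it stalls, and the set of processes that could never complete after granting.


GRANT. The post-grant state is safe; one safe sequence: J7, J8, J2, J4.
Key observation: post-grant, (2, 1, 1, 1) remains, and an order beginning with J7 completes everyone.
Step-by-step check of the post-grant state:
  pool = (2, 1, 1, 1)
  J7: need (2, 0, 1, 1) fits (2, 1, 1, 1); releases (1, 1, 2, 1), pool now (3, 2, 3, 2)
  J8: need (2, 1, 2, 0) fits (3, 2, 3, 2); releases (0, 2, 2, 1), pool now (3, 4, 5, 3)
  J2: need (0, 4, 1, 0) fits (3, 4, 5, 3); releases (2, 1, 0, 0), pool now (5, 5, 5, 3)
  J4: need (4, 1, 1, 1) fits (5, 5, 5, 3); releases (2, 1, 1, 2), pool now (7, 6, 6, 5)


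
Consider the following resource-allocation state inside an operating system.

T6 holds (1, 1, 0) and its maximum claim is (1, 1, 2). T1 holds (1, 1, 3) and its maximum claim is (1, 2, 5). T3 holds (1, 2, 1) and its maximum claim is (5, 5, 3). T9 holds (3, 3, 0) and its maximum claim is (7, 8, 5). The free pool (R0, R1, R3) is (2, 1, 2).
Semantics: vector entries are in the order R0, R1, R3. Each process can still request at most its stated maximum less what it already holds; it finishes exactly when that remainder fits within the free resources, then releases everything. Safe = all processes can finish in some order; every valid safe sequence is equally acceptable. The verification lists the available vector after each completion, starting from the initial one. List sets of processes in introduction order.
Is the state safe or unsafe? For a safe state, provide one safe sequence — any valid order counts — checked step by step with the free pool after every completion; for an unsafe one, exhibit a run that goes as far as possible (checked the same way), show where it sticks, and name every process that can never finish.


SAFE — a valid safe sequence is T1, T6, T3, T9.
Key observation: at T1 the run first touches a limit — (0, 1, 2) against (2, 1, 2), exact on a resource it actually requests.
Verifying each step:
  pool = (2, 1, 2)
  run T1 (needs (0, 1, 2), free (2, 1, 2)); after release of (1, 1, 3) the pool is (3, 2, 5)
  run T6 (needs (0, 0, 2), free (3, 2, 5)); after release of (1, 1, 0) the pool is (4, 3, 5)
  run T3 (needs (4, 3, 2), free (4, 3, 5)); after release of (1, 2, 1) the pool is (5, 5, 6)
  run T9 (needs (4, 5, 5), free (5, 5, 6)); after release of (3, 3, 0) the pool is (8, 8, 6)


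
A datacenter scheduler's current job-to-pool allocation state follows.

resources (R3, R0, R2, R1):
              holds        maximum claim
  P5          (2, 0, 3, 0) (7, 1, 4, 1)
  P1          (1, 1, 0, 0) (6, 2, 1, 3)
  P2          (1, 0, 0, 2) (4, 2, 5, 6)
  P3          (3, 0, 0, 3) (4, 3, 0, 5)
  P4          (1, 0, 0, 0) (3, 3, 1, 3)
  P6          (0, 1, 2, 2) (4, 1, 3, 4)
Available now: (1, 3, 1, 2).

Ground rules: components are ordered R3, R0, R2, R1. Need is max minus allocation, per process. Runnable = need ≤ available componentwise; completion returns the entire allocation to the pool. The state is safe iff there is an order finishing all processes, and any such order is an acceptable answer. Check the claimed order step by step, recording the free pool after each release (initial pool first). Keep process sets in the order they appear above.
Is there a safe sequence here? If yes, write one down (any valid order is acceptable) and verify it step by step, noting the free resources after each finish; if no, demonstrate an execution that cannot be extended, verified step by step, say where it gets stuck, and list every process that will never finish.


SAFE, for example via the order P3, P4, P6, P5, P2, P1.
Key observation: the order's first zero-slack moment is P3 ((1, 3, 0, 2) needed, (1, 3, 1, 2) free — a requested resource with nothing to spare).
Check, step by step:
  pool = (1, 3, 1, 2)
  P3 needs (1, 3, 0, 2) <= (1, 3, 1, 2) -> finishes; pool += (3, 0, 0, 3) = (4, 3, 1, 5)
  P4 needs (2, 3, 1, 3) <= (4, 3, 1, 5) -> finishes; pool += (1, 0, 0, 0) = (5, 3, 1, 5)
  P6 needs (4, 0, 1, 2) <= (5, 3, 1, 5) -> finishes; pool += (0, 1, 2, 2) = (5, 4, 3, 7)
  P5 needs (5, 1, 1, 1) <= (5, 4, 3, 7) -> finishes; pool += (2, 0, 3, 0) = (7, 4, 6, 7)
  P2 needs (3, 2, 5, 4) <= (7, 4, 6, 7) -> finishes; pool += (1, 0, 0, 2) = (8, 4, 6, 9)
  P1 needs (5, 1, 1, 3) <= (8, 4, 6, 9) -> finishes; pool += (1, 1, 0, 0) = (9, 5, 6, 9)
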